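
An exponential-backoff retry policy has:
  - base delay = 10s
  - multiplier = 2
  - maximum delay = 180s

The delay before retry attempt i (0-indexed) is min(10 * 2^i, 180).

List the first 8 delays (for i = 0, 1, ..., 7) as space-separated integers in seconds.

Computing each delay:
  i=0: min(10*2^0, 180) = 10
  i=1: min(10*2^1, 180) = 20
  i=2: min(10*2^2, 180) = 40
  i=3: min(10*2^3, 180) = 80
  i=4: min(10*2^4, 180) = 160
  i=5: min(10*2^5, 180) = 180
  i=6: min(10*2^6, 180) = 180
  i=7: min(10*2^7, 180) = 180

Answer: 10 20 40 80 160 180 180 180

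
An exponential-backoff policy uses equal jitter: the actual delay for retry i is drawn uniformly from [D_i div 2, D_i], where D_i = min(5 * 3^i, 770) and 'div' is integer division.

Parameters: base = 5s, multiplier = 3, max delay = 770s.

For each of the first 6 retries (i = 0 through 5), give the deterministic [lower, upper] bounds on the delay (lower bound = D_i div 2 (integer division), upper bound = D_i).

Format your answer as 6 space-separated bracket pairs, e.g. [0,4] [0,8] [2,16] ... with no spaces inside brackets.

Computing bounds per retry:
  i=0: D_i=min(5*3^0,770)=5, bounds=[2,5]
  i=1: D_i=min(5*3^1,770)=15, bounds=[7,15]
  i=2: D_i=min(5*3^2,770)=45, bounds=[22,45]
  i=3: D_i=min(5*3^3,770)=135, bounds=[67,135]
  i=4: D_i=min(5*3^4,770)=405, bounds=[202,405]
  i=5: D_i=min(5*3^5,770)=770, bounds=[385,770]

Answer: [2,5] [7,15] [22,45] [67,135] [202,405] [385,770]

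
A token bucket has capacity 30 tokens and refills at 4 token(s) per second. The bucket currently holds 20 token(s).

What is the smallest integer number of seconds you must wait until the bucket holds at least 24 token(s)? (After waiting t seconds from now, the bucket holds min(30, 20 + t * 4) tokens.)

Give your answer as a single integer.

Answer: 1

Derivation:
Need 20 + t * 4 >= 24, so t >= 4/4.
Smallest integer t = ceil(4/4) = 1.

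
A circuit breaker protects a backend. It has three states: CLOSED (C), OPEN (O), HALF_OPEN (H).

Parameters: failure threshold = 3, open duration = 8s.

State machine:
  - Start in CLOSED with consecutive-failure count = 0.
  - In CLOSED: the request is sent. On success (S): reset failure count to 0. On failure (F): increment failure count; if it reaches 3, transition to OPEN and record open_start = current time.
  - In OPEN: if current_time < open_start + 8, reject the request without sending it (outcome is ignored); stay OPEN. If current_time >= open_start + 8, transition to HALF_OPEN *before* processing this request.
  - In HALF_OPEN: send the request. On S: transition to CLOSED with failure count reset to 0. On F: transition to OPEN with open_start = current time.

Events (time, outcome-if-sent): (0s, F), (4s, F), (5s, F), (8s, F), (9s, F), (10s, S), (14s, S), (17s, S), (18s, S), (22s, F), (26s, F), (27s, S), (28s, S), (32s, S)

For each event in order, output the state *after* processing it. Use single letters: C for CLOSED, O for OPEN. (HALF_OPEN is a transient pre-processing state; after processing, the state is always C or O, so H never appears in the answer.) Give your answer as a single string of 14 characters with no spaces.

State after each event:
  event#1 t=0s outcome=F: state=CLOSED
  event#2 t=4s outcome=F: state=CLOSED
  event#3 t=5s outcome=F: state=OPEN
  event#4 t=8s outcome=F: state=OPEN
  event#5 t=9s outcome=F: state=OPEN
  event#6 t=10s outcome=S: state=OPEN
  event#7 t=14s outcome=S: state=CLOSED
  event#8 t=17s outcome=S: state=CLOSED
  event#9 t=18s outcome=S: state=CLOSED
  event#10 t=22s outcome=F: state=CLOSED
  event#11 t=26s outcome=F: state=CLOSED
  event#12 t=27s outcome=S: state=CLOSED
  event#13 t=28s outcome=S: state=CLOSED
  event#14 t=32s outcome=S: state=CLOSED

Answer: CCOOOOCCCCCCCC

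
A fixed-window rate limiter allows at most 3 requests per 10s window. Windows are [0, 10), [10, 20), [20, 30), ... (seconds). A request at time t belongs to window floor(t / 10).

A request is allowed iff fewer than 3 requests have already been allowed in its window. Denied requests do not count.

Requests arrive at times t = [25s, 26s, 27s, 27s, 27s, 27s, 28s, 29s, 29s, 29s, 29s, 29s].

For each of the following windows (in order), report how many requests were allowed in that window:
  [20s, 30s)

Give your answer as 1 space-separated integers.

Processing requests:
  req#1 t=25s (window 2): ALLOW
  req#2 t=26s (window 2): ALLOW
  req#3 t=27s (window 2): ALLOW
  req#4 t=27s (window 2): DENY
  req#5 t=27s (window 2): DENY
  req#6 t=27s (window 2): DENY
  req#7 t=28s (window 2): DENY
  req#8 t=29s (window 2): DENY
  req#9 t=29s (window 2): DENY
  req#10 t=29s (window 2): DENY
  req#11 t=29s (window 2): DENY
  req#12 t=29s (window 2): DENY

Allowed counts by window: 3

Answer: 3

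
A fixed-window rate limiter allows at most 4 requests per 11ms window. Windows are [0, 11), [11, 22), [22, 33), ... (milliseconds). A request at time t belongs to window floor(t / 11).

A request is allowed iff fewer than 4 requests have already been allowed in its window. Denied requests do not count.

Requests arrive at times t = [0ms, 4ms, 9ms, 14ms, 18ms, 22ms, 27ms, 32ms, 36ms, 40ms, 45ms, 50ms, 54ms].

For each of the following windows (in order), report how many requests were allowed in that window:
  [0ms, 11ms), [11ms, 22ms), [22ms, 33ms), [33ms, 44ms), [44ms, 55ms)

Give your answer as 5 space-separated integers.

Processing requests:
  req#1 t=0ms (window 0): ALLOW
  req#2 t=4ms (window 0): ALLOW
  req#3 t=9ms (window 0): ALLOW
  req#4 t=14ms (window 1): ALLOW
  req#5 t=18ms (window 1): ALLOW
  req#6 t=22ms (window 2): ALLOW
  req#7 t=27ms (window 2): ALLOW
  req#8 t=32ms (window 2): ALLOW
  req#9 t=36ms (window 3): ALLOW
  req#10 t=40ms (window 3): ALLOW
  req#11 t=45ms (window 4): ALLOW
  req#12 t=50ms (window 4): ALLOW
  req#13 t=54ms (window 4): ALLOW

Allowed counts by window: 3 2 3 2 3

Answer: 3 2 3 2 3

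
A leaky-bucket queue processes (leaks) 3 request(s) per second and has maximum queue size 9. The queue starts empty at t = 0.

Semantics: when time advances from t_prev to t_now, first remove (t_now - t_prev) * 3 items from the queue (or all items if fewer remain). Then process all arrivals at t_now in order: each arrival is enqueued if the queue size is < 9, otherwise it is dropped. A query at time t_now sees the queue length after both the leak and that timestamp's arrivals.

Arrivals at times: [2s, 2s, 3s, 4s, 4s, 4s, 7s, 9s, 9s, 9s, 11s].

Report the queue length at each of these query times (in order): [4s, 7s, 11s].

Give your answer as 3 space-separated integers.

Answer: 3 1 1

Derivation:
Queue lengths at query times:
  query t=4s: backlog = 3
  query t=7s: backlog = 1
  query t=11s: backlog = 1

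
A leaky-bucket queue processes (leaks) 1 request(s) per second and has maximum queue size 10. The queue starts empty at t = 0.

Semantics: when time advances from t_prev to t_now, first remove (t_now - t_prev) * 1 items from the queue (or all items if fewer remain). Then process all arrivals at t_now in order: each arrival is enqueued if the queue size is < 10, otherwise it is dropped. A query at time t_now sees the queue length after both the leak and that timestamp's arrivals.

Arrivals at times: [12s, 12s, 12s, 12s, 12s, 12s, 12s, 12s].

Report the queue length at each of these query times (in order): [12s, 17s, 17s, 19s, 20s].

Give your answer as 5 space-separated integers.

Answer: 8 3 3 1 0

Derivation:
Queue lengths at query times:
  query t=12s: backlog = 8
  query t=17s: backlog = 3
  query t=17s: backlog = 3
  query t=19s: backlog = 1
  query t=20s: backlog = 0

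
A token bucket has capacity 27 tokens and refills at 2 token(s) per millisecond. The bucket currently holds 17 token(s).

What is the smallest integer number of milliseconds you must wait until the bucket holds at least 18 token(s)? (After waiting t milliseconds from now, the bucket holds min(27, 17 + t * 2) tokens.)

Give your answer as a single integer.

Answer: 1

Derivation:
Need 17 + t * 2 >= 18, so t >= 1/2.
Smallest integer t = ceil(1/2) = 1.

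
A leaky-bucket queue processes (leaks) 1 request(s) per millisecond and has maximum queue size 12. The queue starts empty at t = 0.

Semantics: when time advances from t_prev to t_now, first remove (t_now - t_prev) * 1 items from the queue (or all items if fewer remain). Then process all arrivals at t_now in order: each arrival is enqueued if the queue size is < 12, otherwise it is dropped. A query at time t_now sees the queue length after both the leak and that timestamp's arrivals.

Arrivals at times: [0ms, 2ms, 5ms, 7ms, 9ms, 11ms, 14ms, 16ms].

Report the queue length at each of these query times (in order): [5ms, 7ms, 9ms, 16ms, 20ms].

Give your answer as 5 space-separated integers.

Answer: 1 1 1 1 0

Derivation:
Queue lengths at query times:
  query t=5ms: backlog = 1
  query t=7ms: backlog = 1
  query t=9ms: backlog = 1
  query t=16ms: backlog = 1
  query t=20ms: backlog = 0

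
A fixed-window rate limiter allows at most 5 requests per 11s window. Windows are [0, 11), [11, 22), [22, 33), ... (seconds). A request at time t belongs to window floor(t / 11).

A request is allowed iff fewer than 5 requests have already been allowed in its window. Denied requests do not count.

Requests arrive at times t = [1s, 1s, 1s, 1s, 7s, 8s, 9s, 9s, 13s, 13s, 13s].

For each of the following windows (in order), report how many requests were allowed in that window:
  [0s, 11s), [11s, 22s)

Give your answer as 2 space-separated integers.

Processing requests:
  req#1 t=1s (window 0): ALLOW
  req#2 t=1s (window 0): ALLOW
  req#3 t=1s (window 0): ALLOW
  req#4 t=1s (window 0): ALLOW
  req#5 t=7s (window 0): ALLOW
  req#6 t=8s (window 0): DENY
  req#7 t=9s (window 0): DENY
  req#8 t=9s (window 0): DENY
  req#9 t=13s (window 1): ALLOW
  req#10 t=13s (window 1): ALLOW
  req#11 t=13s (window 1): ALLOW

Allowed counts by window: 5 3

Answer: 5 3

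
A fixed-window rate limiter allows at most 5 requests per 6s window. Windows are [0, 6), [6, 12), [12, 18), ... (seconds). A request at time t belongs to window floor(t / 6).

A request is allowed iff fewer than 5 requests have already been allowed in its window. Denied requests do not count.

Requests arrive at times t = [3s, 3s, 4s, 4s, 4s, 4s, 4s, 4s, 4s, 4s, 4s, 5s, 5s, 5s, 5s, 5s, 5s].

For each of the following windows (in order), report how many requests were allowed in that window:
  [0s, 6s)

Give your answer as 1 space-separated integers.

Answer: 5

Derivation:
Processing requests:
  req#1 t=3s (window 0): ALLOW
  req#2 t=3s (window 0): ALLOW
  req#3 t=4s (window 0): ALLOW
  req#4 t=4s (window 0): ALLOW
  req#5 t=4s (window 0): ALLOW
  req#6 t=4s (window 0): DENY
  req#7 t=4s (window 0): DENY
  req#8 t=4s (window 0): DENY
  req#9 t=4s (window 0): DENY
  req#10 t=4s (window 0): DENY
  req#11 t=4s (window 0): DENY
  req#12 t=5s (window 0): DENY
  req#13 t=5s (window 0): DENY
  req#14 t=5s (window 0): DENY
  req#15 t=5s (window 0): DENY
  req#16 t=5s (window 0): DENY
  req#17 t=5s (window 0): DENY

Allowed counts by window: 5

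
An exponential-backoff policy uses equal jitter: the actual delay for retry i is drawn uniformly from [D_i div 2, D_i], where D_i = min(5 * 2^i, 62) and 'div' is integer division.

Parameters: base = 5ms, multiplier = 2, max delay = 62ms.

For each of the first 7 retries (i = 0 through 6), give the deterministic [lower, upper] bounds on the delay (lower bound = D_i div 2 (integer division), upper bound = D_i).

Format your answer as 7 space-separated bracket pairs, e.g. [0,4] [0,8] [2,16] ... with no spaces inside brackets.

Computing bounds per retry:
  i=0: D_i=min(5*2^0,62)=5, bounds=[2,5]
  i=1: D_i=min(5*2^1,62)=10, bounds=[5,10]
  i=2: D_i=min(5*2^2,62)=20, bounds=[10,20]
  i=3: D_i=min(5*2^3,62)=40, bounds=[20,40]
  i=4: D_i=min(5*2^4,62)=62, bounds=[31,62]
  i=5: D_i=min(5*2^5,62)=62, bounds=[31,62]
  i=6: D_i=min(5*2^6,62)=62, bounds=[31,62]

Answer: [2,5] [5,10] [10,20] [20,40] [31,62] [31,62] [31,62]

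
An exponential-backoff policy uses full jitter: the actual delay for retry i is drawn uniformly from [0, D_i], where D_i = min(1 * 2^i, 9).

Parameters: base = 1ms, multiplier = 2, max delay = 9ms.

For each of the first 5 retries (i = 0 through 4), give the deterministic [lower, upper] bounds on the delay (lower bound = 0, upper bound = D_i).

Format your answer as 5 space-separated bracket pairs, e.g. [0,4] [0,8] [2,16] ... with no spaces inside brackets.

Computing bounds per retry:
  i=0: D_i=min(1*2^0,9)=1, bounds=[0,1]
  i=1: D_i=min(1*2^1,9)=2, bounds=[0,2]
  i=2: D_i=min(1*2^2,9)=4, bounds=[0,4]
  i=3: D_i=min(1*2^3,9)=8, bounds=[0,8]
  i=4: D_i=min(1*2^4,9)=9, bounds=[0,9]

Answer: [0,1] [0,2] [0,4] [0,8] [0,9]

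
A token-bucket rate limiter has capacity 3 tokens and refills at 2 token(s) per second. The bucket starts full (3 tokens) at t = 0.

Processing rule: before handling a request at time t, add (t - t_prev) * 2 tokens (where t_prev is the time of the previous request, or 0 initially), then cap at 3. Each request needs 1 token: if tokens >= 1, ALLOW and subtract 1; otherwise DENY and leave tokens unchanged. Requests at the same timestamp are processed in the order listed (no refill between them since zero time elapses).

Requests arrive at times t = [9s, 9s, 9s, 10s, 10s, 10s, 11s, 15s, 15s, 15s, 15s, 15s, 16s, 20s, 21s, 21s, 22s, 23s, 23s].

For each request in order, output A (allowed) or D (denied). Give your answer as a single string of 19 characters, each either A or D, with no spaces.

Simulating step by step:
  req#1 t=9s: ALLOW
  req#2 t=9s: ALLOW
  req#3 t=9s: ALLOW
  req#4 t=10s: ALLOW
  req#5 t=10s: ALLOW
  req#6 t=10s: DENY
  req#7 t=11s: ALLOW
  req#8 t=15s: ALLOW
  req#9 t=15s: ALLOW
  req#10 t=15s: ALLOW
  req#11 t=15s: DENY
  req#12 t=15s: DENY
  req#13 t=16s: ALLOW
  req#14 t=20s: ALLOW
  req#15 t=21s: ALLOW
  req#16 t=21s: ALLOW
  req#17 t=22s: ALLOW
  req#18 t=23s: ALLOW
  req#19 t=23s: ALLOW

Answer: AAAAADAAAADDAAAAAAA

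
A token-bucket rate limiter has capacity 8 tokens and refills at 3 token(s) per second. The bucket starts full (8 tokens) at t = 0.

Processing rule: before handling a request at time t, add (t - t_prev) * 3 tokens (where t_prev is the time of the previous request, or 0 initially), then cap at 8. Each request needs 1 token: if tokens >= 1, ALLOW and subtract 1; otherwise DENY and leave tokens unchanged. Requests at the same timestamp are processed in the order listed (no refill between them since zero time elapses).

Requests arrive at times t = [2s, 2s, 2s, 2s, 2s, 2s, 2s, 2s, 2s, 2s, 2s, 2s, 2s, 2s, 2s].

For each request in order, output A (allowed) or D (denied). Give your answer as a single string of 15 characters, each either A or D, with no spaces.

Simulating step by step:
  req#1 t=2s: ALLOW
  req#2 t=2s: ALLOW
  req#3 t=2s: ALLOW
  req#4 t=2s: ALLOW
  req#5 t=2s: ALLOW
  req#6 t=2s: ALLOW
  req#7 t=2s: ALLOW
  req#8 t=2s: ALLOW
  req#9 t=2s: DENY
  req#10 t=2s: DENY
  req#11 t=2s: DENY
  req#12 t=2s: DENY
  req#13 t=2s: DENY
  req#14 t=2s: DENY
  req#15 t=2s: DENY

Answer: AAAAAAAADDDDDDD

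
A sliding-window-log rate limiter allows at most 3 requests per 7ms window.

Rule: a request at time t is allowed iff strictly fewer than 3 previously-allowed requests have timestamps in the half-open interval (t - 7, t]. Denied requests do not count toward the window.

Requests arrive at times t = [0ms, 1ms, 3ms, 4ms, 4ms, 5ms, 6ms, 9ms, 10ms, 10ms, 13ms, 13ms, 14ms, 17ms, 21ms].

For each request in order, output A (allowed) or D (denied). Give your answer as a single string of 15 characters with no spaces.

Answer: AAADDDDAAADDDAA

Derivation:
Tracking allowed requests in the window:
  req#1 t=0ms: ALLOW
  req#2 t=1ms: ALLOW
  req#3 t=3ms: ALLOW
  req#4 t=4ms: DENY
  req#5 t=4ms: DENY
  req#6 t=5ms: DENY
  req#7 t=6ms: DENY
  req#8 t=9ms: ALLOW
  req#9 t=10ms: ALLOW
  req#10 t=10ms: ALLOW
  req#11 t=13ms: DENY
  req#12 t=13ms: DENY
  req#13 t=14ms: DENY
  req#14 t=17ms: ALLOW
  req#15 t=21ms: ALLOW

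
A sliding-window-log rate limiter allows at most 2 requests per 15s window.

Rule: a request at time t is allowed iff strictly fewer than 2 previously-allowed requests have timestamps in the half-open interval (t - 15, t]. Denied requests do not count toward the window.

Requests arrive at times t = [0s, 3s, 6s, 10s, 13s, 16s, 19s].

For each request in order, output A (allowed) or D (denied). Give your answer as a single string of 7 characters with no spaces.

Tracking allowed requests in the window:
  req#1 t=0s: ALLOW
  req#2 t=3s: ALLOW
  req#3 t=6s: DENY
  req#4 t=10s: DENY
  req#5 t=13s: DENY
  req#6 t=16s: ALLOW
  req#7 t=19s: ALLOW

Answer: AADDDAA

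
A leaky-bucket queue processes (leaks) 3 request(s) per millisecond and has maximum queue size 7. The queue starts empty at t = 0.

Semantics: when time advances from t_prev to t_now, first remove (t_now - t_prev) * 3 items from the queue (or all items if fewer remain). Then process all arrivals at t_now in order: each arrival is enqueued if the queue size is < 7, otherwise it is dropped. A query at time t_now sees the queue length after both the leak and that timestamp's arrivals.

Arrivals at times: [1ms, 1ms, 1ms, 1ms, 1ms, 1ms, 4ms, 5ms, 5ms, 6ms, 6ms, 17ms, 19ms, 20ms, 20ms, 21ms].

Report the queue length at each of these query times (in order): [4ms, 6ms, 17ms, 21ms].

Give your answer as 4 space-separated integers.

Answer: 1 2 1 1

Derivation:
Queue lengths at query times:
  query t=4ms: backlog = 1
  query t=6ms: backlog = 2
  query t=17ms: backlog = 1
  query t=21ms: backlog = 1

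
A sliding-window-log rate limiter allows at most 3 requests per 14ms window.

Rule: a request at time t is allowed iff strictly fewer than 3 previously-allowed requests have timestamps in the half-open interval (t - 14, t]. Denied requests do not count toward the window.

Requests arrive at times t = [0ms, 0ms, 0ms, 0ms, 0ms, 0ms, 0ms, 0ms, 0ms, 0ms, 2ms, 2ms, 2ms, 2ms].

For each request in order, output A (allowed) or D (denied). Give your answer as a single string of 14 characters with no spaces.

Tracking allowed requests in the window:
  req#1 t=0ms: ALLOW
  req#2 t=0ms: ALLOW
  req#3 t=0ms: ALLOW
  req#4 t=0ms: DENY
  req#5 t=0ms: DENY
  req#6 t=0ms: DENY
  req#7 t=0ms: DENY
  req#8 t=0ms: DENY
  req#9 t=0ms: DENY
  req#10 t=0ms: DENY
  req#11 t=2ms: DENY
  req#12 t=2ms: DENY
  req#13 t=2ms: DENY
  req#14 t=2ms: DENY

Answer: AAADDDDDDDDDDD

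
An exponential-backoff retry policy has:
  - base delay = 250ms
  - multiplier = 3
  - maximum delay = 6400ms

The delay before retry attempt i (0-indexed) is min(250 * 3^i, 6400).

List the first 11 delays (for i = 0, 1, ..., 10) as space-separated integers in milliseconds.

Answer: 250 750 2250 6400 6400 6400 6400 6400 6400 6400 6400

Derivation:
Computing each delay:
  i=0: min(250*3^0, 6400) = 250
  i=1: min(250*3^1, 6400) = 750
  i=2: min(250*3^2, 6400) = 2250
  i=3: min(250*3^3, 6400) = 6400
  i=4: min(250*3^4, 6400) = 6400
  i=5: min(250*3^5, 6400) = 6400
  i=6: min(250*3^6, 6400) = 6400
  i=7: min(250*3^7, 6400) = 6400
  i=8: min(250*3^8, 6400) = 6400
  i=9: min(250*3^9, 6400) = 6400
  i=10: min(250*3^10, 6400) = 6400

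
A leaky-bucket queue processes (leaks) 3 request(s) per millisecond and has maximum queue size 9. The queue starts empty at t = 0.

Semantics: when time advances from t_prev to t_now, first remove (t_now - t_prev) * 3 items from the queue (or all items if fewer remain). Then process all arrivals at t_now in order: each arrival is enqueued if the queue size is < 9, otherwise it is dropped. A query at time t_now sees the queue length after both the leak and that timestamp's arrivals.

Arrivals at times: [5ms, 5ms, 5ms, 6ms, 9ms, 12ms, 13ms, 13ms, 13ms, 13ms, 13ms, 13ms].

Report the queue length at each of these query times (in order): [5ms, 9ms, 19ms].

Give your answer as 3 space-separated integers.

Answer: 3 1 0

Derivation:
Queue lengths at query times:
  query t=5ms: backlog = 3
  query t=9ms: backlog = 1
  query t=19ms: backlog = 0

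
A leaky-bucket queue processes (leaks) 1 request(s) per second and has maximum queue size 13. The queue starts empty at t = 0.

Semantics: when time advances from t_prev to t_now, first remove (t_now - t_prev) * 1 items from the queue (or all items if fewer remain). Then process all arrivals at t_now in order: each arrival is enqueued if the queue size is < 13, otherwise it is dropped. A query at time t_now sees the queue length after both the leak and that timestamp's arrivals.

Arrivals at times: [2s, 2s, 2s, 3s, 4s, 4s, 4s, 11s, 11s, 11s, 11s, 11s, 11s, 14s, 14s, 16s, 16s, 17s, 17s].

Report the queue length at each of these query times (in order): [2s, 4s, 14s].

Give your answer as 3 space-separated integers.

Queue lengths at query times:
  query t=2s: backlog = 3
  query t=4s: backlog = 5
  query t=14s: backlog = 5

Answer: 3 5 5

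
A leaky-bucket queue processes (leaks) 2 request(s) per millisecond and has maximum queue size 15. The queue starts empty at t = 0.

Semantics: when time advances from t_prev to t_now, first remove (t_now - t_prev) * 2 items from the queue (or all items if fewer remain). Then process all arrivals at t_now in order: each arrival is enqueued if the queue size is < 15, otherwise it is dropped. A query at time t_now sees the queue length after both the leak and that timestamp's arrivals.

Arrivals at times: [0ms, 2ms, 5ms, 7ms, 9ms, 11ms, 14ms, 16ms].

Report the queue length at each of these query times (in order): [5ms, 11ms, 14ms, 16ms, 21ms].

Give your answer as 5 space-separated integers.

Queue lengths at query times:
  query t=5ms: backlog = 1
  query t=11ms: backlog = 1
  query t=14ms: backlog = 1
  query t=16ms: backlog = 1
  query t=21ms: backlog = 0

Answer: 1 1 1 1 0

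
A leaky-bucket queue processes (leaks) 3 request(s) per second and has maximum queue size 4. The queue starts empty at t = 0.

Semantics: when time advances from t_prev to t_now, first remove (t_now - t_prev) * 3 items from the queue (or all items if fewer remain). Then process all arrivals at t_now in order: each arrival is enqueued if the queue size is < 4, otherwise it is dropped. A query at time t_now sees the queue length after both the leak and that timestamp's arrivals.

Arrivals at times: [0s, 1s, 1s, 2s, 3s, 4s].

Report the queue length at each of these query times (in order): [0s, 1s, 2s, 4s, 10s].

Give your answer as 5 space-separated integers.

Queue lengths at query times:
  query t=0s: backlog = 1
  query t=1s: backlog = 2
  query t=2s: backlog = 1
  query t=4s: backlog = 1
  query t=10s: backlog = 0

Answer: 1 2 1 1 0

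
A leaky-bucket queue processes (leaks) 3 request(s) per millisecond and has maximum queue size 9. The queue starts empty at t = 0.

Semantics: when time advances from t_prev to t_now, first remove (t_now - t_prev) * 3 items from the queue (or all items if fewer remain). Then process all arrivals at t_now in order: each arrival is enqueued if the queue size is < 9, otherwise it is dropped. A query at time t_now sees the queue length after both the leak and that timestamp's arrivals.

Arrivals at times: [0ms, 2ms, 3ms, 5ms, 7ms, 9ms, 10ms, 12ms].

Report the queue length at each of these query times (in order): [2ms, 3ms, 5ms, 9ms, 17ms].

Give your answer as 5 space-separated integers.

Queue lengths at query times:
  query t=2ms: backlog = 1
  query t=3ms: backlog = 1
  query t=5ms: backlog = 1
  query t=9ms: backlog = 1
  query t=17ms: backlog = 0

Answer: 1 1 1 1 0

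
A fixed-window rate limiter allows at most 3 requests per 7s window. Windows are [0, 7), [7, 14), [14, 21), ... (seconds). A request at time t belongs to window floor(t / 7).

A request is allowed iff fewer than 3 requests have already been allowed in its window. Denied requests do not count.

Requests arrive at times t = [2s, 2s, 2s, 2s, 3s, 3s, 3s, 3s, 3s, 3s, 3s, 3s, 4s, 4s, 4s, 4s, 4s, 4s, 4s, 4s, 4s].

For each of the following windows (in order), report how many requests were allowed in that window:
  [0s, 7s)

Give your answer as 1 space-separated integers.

Processing requests:
  req#1 t=2s (window 0): ALLOW
  req#2 t=2s (window 0): ALLOW
  req#3 t=2s (window 0): ALLOW
  req#4 t=2s (window 0): DENY
  req#5 t=3s (window 0): DENY
  req#6 t=3s (window 0): DENY
  req#7 t=3s (window 0): DENY
  req#8 t=3s (window 0): DENY
  req#9 t=3s (window 0): DENY
  req#10 t=3s (window 0): DENY
  req#11 t=3s (window 0): DENY
  req#12 t=3s (window 0): DENY
  req#13 t=4s (window 0): DENY
  req#14 t=4s (window 0): DENY
  req#15 t=4s (window 0): DENY
  req#16 t=4s (window 0): DENY
  req#17 t=4s (window 0): DENY
  req#18 t=4s (window 0): DENY
  req#19 t=4s (window 0): DENY
  req#20 t=4s (window 0): DENY
  req#21 t=4s (window 0): DENY

Allowed counts by window: 3

Answer: 3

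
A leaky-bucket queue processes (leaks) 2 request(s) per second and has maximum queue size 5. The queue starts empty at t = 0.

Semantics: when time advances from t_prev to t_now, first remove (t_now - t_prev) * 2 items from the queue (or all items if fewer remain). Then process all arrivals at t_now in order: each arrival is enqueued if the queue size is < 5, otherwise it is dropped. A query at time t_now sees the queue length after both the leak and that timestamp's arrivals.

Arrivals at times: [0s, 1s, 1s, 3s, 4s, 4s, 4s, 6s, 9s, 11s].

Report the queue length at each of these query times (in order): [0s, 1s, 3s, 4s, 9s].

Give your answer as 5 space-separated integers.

Queue lengths at query times:
  query t=0s: backlog = 1
  query t=1s: backlog = 2
  query t=3s: backlog = 1
  query t=4s: backlog = 3
  query t=9s: backlog = 1

Answer: 1 2 1 3 1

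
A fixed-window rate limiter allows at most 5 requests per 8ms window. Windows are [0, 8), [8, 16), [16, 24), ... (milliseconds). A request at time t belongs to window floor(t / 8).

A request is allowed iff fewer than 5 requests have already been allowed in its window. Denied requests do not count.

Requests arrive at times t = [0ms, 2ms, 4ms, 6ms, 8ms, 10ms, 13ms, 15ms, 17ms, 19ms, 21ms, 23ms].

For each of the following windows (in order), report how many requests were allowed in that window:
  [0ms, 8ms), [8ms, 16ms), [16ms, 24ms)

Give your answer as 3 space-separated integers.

Answer: 4 4 4

Derivation:
Processing requests:
  req#1 t=0ms (window 0): ALLOW
  req#2 t=2ms (window 0): ALLOW
  req#3 t=4ms (window 0): ALLOW
  req#4 t=6ms (window 0): ALLOW
  req#5 t=8ms (window 1): ALLOW
  req#6 t=10ms (window 1): ALLOW
  req#7 t=13ms (window 1): ALLOW
  req#8 t=15ms (window 1): ALLOW
  req#9 t=17ms (window 2): ALLOW
  req#10 t=19ms (window 2): ALLOW
  req#11 t=21ms (window 2): ALLOW
  req#12 t=23ms (window 2): ALLOW

Allowed counts by window: 4 4 4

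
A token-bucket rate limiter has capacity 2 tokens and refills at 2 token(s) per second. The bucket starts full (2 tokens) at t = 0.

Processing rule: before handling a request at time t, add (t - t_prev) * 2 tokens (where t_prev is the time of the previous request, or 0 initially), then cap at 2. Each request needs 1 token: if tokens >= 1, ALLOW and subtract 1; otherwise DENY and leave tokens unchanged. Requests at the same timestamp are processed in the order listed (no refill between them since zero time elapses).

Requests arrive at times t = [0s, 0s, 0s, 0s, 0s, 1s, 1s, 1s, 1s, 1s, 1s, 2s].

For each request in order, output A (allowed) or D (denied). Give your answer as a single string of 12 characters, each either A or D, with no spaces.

Simulating step by step:
  req#1 t=0s: ALLOW
  req#2 t=0s: ALLOW
  req#3 t=0s: DENY
  req#4 t=0s: DENY
  req#5 t=0s: DENY
  req#6 t=1s: ALLOW
  req#7 t=1s: ALLOW
  req#8 t=1s: DENY
  req#9 t=1s: DENY
  req#10 t=1s: DENY
  req#11 t=1s: DENY
  req#12 t=2s: ALLOW

Answer: AADDDAADDDDA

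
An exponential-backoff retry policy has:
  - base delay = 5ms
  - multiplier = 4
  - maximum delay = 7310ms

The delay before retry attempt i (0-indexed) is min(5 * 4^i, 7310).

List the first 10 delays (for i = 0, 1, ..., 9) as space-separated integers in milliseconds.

Answer: 5 20 80 320 1280 5120 7310 7310 7310 7310

Derivation:
Computing each delay:
  i=0: min(5*4^0, 7310) = 5
  i=1: min(5*4^1, 7310) = 20
  i=2: min(5*4^2, 7310) = 80
  i=3: min(5*4^3, 7310) = 320
  i=4: min(5*4^4, 7310) = 1280
  i=5: min(5*4^5, 7310) = 5120
  i=6: min(5*4^6, 7310) = 7310
  i=7: min(5*4^7, 7310) = 7310
  i=8: min(5*4^8, 7310) = 7310
  i=9: min(5*4^9, 7310) = 7310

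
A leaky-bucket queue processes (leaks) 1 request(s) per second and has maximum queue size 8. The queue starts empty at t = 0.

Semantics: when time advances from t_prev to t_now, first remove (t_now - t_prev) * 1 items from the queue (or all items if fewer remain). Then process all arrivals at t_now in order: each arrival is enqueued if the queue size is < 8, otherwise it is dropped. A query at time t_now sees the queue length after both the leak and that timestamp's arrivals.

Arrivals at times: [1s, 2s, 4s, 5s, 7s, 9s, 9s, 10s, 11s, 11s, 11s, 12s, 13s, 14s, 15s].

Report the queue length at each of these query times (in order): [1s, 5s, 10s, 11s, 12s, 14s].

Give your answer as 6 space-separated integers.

Answer: 1 1 2 4 4 4

Derivation:
Queue lengths at query times:
  query t=1s: backlog = 1
  query t=5s: backlog = 1
  query t=10s: backlog = 2
  query t=11s: backlog = 4
  query t=12s: backlog = 4
  query t=14s: backlog = 4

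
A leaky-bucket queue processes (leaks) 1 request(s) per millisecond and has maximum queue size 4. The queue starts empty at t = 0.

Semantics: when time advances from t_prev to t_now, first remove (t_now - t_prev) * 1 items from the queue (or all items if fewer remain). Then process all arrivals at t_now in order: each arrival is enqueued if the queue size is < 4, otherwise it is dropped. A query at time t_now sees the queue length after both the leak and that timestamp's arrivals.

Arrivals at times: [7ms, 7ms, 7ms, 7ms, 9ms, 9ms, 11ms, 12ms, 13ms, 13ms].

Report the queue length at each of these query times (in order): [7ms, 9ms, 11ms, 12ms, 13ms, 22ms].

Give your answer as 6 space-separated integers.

Queue lengths at query times:
  query t=7ms: backlog = 4
  query t=9ms: backlog = 4
  query t=11ms: backlog = 3
  query t=12ms: backlog = 3
  query t=13ms: backlog = 4
  query t=22ms: backlog = 0

Answer: 4 4 3 3 4 0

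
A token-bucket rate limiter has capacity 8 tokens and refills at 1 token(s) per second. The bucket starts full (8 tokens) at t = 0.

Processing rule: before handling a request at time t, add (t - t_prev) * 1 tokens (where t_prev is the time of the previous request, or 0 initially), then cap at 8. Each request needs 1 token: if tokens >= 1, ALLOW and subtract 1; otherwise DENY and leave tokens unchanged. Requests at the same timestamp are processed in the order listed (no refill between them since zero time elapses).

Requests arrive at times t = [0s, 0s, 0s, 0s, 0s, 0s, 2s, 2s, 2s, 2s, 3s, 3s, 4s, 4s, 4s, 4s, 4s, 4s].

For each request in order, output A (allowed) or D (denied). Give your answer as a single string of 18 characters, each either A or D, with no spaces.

Answer: AAAAAAAAAAADADDDDD

Derivation:
Simulating step by step:
  req#1 t=0s: ALLOW
  req#2 t=0s: ALLOW
  req#3 t=0s: ALLOW
  req#4 t=0s: ALLOW
  req#5 t=0s: ALLOW
  req#6 t=0s: ALLOW
  req#7 t=2s: ALLOW
  req#8 t=2s: ALLOW
  req#9 t=2s: ALLOW
  req#10 t=2s: ALLOW
  req#11 t=3s: ALLOW
  req#12 t=3s: DENY
  req#13 t=4s: ALLOW
  req#14 t=4s: DENY
  req#15 t=4s: DENY
  req#16 t=4s: DENY
  req#17 t=4s: DENY
  req#18 t=4s: DENY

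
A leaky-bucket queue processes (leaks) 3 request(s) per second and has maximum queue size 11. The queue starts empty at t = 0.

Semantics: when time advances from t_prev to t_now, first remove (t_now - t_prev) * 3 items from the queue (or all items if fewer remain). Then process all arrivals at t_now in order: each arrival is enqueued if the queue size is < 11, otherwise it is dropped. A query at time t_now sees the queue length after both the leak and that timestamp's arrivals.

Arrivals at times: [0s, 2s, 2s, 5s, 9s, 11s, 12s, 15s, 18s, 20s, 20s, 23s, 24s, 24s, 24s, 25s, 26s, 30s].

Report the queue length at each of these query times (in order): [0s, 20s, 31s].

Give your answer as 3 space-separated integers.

Queue lengths at query times:
  query t=0s: backlog = 1
  query t=20s: backlog = 2
  query t=31s: backlog = 0

Answer: 1 2 0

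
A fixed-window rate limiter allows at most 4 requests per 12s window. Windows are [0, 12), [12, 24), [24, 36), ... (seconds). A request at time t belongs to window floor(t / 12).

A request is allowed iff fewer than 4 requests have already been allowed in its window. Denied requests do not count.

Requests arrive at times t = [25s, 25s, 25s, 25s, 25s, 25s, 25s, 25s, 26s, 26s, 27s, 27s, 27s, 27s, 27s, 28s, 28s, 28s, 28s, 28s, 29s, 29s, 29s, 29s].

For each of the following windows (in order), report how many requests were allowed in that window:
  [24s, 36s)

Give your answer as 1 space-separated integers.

Processing requests:
  req#1 t=25s (window 2): ALLOW
  req#2 t=25s (window 2): ALLOW
  req#3 t=25s (window 2): ALLOW
  req#4 t=25s (window 2): ALLOW
  req#5 t=25s (window 2): DENY
  req#6 t=25s (window 2): DENY
  req#7 t=25s (window 2): DENY
  req#8 t=25s (window 2): DENY
  req#9 t=26s (window 2): DENY
  req#10 t=26s (window 2): DENY
  req#11 t=27s (window 2): DENY
  req#12 t=27s (window 2): DENY
  req#13 t=27s (window 2): DENY
  req#14 t=27s (window 2): DENY
  req#15 t=27s (window 2): DENY
  req#16 t=28s (window 2): DENY
  req#17 t=28s (window 2): DENY
  req#18 t=28s (window 2): DENY
  req#19 t=28s (window 2): DENY
  req#20 t=28s (window 2): DENY
  req#21 t=29s (window 2): DENY
  req#22 t=29s (window 2): DENY
  req#23 t=29s (window 2): DENY
  req#24 t=29s (window 2): DENY

Allowed counts by window: 4

Answer: 4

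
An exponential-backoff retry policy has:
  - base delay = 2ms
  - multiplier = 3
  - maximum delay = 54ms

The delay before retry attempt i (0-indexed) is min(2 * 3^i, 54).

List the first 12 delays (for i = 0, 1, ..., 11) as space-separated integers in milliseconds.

Computing each delay:
  i=0: min(2*3^0, 54) = 2
  i=1: min(2*3^1, 54) = 6
  i=2: min(2*3^2, 54) = 18
  i=3: min(2*3^3, 54) = 54
  i=4: min(2*3^4, 54) = 54
  i=5: min(2*3^5, 54) = 54
  i=6: min(2*3^6, 54) = 54
  i=7: min(2*3^7, 54) = 54
  i=8: min(2*3^8, 54) = 54
  i=9: min(2*3^9, 54) = 54
  i=10: min(2*3^10, 54) = 54
  i=11: min(2*3^11, 54) = 54

Answer: 2 6 18 54 54 54 54 54 54 54 54 54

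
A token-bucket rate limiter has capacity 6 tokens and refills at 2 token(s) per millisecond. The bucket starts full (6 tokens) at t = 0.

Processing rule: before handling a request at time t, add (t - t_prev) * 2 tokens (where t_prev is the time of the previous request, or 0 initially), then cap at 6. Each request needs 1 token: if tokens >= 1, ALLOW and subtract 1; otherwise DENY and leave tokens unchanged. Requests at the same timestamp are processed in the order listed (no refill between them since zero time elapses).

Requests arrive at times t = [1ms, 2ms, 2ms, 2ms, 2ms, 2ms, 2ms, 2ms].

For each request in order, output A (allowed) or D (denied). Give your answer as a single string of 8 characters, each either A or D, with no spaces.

Simulating step by step:
  req#1 t=1ms: ALLOW
  req#2 t=2ms: ALLOW
  req#3 t=2ms: ALLOW
  req#4 t=2ms: ALLOW
  req#5 t=2ms: ALLOW
  req#6 t=2ms: ALLOW
  req#7 t=2ms: ALLOW
  req#8 t=2ms: DENY

Answer: AAAAAAAD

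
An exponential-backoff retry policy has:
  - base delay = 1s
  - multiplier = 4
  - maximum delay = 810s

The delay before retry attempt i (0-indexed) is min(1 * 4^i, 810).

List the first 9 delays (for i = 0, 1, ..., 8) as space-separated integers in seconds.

Computing each delay:
  i=0: min(1*4^0, 810) = 1
  i=1: min(1*4^1, 810) = 4
  i=2: min(1*4^2, 810) = 16
  i=3: min(1*4^3, 810) = 64
  i=4: min(1*4^4, 810) = 256
  i=5: min(1*4^5, 810) = 810
  i=6: min(1*4^6, 810) = 810
  i=7: min(1*4^7, 810) = 810
  i=8: min(1*4^8, 810) = 810

Answer: 1 4 16 64 256 810 810 810 810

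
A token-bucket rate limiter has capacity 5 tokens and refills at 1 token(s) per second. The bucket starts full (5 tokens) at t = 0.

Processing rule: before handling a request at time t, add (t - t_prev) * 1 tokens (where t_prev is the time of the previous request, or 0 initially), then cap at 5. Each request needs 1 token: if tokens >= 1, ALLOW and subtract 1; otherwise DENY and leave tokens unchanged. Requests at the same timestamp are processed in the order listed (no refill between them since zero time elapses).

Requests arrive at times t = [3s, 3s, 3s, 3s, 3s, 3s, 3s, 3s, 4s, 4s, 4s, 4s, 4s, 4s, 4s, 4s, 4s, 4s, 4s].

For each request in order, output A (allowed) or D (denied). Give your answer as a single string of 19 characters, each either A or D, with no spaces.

Simulating step by step:
  req#1 t=3s: ALLOW
  req#2 t=3s: ALLOW
  req#3 t=3s: ALLOW
  req#4 t=3s: ALLOW
  req#5 t=3s: ALLOW
  req#6 t=3s: DENY
  req#7 t=3s: DENY
  req#8 t=3s: DENY
  req#9 t=4s: ALLOW
  req#10 t=4s: DENY
  req#11 t=4s: DENY
  req#12 t=4s: DENY
  req#13 t=4s: DENY
  req#14 t=4s: DENY
  req#15 t=4s: DENY
  req#16 t=4s: DENY
  req#17 t=4s: DENY
  req#18 t=4s: DENY
  req#19 t=4s: DENY

Answer: AAAAADDDADDDDDDDDDD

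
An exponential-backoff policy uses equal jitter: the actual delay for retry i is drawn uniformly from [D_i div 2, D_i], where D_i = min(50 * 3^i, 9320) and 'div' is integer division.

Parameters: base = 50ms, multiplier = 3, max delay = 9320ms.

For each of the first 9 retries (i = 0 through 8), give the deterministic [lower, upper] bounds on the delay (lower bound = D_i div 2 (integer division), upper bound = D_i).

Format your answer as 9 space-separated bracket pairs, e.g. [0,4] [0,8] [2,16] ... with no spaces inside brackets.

Answer: [25,50] [75,150] [225,450] [675,1350] [2025,4050] [4660,9320] [4660,9320] [4660,9320] [4660,9320]

Derivation:
Computing bounds per retry:
  i=0: D_i=min(50*3^0,9320)=50, bounds=[25,50]
  i=1: D_i=min(50*3^1,9320)=150, bounds=[75,150]
  i=2: D_i=min(50*3^2,9320)=450, bounds=[225,450]
  i=3: D_i=min(50*3^3,9320)=1350, bounds=[675,1350]
  i=4: D_i=min(50*3^4,9320)=4050, bounds=[2025,4050]
  i=5: D_i=min(50*3^5,9320)=9320, bounds=[4660,9320]
  i=6: D_i=min(50*3^6,9320)=9320, bounds=[4660,9320]
  i=7: D_i=min(50*3^7,9320)=9320, bounds=[4660,9320]
  i=8: D_i=min(50*3^8,9320)=9320, bounds=[4660,9320]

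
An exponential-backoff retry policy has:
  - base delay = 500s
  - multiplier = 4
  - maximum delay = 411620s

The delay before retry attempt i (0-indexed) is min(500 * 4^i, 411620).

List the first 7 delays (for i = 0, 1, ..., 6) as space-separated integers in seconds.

Computing each delay:
  i=0: min(500*4^0, 411620) = 500
  i=1: min(500*4^1, 411620) = 2000
  i=2: min(500*4^2, 411620) = 8000
  i=3: min(500*4^3, 411620) = 32000
  i=4: min(500*4^4, 411620) = 128000
  i=5: min(500*4^5, 411620) = 411620
  i=6: min(500*4^6, 411620) = 411620

Answer: 500 2000 8000 32000 128000 411620 411620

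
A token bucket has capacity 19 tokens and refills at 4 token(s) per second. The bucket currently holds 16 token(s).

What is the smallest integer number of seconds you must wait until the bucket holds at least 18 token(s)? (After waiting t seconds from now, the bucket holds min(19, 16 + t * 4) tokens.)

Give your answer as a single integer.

Need 16 + t * 4 >= 18, so t >= 2/4.
Smallest integer t = ceil(2/4) = 1.

Answer: 1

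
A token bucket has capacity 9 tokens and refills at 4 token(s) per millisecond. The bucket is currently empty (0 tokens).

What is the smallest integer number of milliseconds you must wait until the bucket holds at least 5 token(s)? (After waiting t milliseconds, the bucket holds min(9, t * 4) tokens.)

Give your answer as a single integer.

Need t * 4 >= 5, so t >= 5/4.
Smallest integer t = ceil(5/4) = 2.

Answer: 2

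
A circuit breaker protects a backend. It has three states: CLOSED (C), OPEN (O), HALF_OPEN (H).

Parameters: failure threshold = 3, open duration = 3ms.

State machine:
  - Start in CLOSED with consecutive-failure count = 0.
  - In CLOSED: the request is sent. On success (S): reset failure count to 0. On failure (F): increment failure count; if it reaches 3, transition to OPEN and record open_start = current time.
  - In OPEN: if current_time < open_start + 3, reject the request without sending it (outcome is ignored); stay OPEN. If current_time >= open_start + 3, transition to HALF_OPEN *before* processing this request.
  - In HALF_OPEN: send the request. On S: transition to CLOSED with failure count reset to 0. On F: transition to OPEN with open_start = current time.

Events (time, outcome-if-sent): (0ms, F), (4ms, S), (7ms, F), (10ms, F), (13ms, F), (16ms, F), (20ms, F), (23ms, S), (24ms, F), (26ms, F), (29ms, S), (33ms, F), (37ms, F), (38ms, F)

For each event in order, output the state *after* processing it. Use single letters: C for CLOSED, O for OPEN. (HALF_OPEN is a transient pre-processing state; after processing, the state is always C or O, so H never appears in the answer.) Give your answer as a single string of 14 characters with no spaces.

State after each event:
  event#1 t=0ms outcome=F: state=CLOSED
  event#2 t=4ms outcome=S: state=CLOSED
  event#3 t=7ms outcome=F: state=CLOSED
  event#4 t=10ms outcome=F: state=CLOSED
  event#5 t=13ms outcome=F: state=OPEN
  event#6 t=16ms outcome=F: state=OPEN
  event#7 t=20ms outcome=F: state=OPEN
  event#8 t=23ms outcome=S: state=CLOSED
  event#9 t=24ms outcome=F: state=CLOSED
  event#10 t=26ms outcome=F: state=CLOSED
  event#11 t=29ms outcome=S: state=CLOSED
  event#12 t=33ms outcome=F: state=CLOSED
  event#13 t=37ms outcome=F: state=CLOSED
  event#14 t=38ms outcome=F: state=OPEN

Answer: CCCCOOOCCCCCCO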